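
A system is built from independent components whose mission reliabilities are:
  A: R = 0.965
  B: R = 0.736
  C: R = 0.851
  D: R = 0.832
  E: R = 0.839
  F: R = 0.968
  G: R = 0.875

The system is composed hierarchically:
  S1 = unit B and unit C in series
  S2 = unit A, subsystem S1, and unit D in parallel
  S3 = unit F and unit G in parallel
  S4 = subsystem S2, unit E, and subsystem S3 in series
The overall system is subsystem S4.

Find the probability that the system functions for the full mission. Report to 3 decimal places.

Series (B and C): 0.73600 × 0.85100 = 0.62634
Parallel (A, [0.62634], and D): 1 − (1 − 0.96500)(1 − 0.62634)(1 − 0.83200) = 0.99780
Parallel (F and G): 1 − (1 − 0.96800)(1 − 0.87500) = 0.99600
Series ([0.99780], E, and [0.99600]): 0.99780 × 0.83900 × 0.99600 = 0.834

0.834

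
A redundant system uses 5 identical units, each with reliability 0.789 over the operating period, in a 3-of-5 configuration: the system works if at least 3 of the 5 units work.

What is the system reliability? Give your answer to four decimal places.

0.9333

R = Σ_{i=3}^{5} C(5,i) p^i (1−p)^{5−i} with p = 0.789
C(5,3)·0.789^3·0.211^2 = 0.218673
C(5,4)·0.789^4·0.211^1 = 0.408847
C(5,5)·0.789^5·0.211^0 = 0.305763
Sum = 0.9333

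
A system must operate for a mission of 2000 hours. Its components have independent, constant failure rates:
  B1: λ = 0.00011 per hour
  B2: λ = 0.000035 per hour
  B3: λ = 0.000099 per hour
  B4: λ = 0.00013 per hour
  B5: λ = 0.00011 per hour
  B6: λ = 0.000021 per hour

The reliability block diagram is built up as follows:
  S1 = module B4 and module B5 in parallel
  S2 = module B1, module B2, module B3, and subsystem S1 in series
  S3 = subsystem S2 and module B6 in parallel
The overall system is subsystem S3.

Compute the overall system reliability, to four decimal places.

R(B1) = exp(−0.00011 × 2000) = 0.802519
R(B2) = exp(−0.000035 × 2000) = 0.932394
R(B3) = exp(−0.000099 × 2000) = 0.820370
R(B4) = exp(−0.00013 × 2000) = 0.771052
R(B5) = exp(−0.00011 × 2000) = 0.802519
R(B6) = exp(−0.000021 × 2000) = 0.958870
Parallel (B4 and B5): 1 − (1 − 0.771052)(1 − 0.802519) = 0.954787
Series (B1, B2, B3, and [0.954787]): 0.802519 × 0.932394 × 0.820370 × 0.954787 = 0.586099
Parallel ([0.586099] and B6): 1 − (1 − 0.586099)(1 − 0.958870) = 0.9830

0.9830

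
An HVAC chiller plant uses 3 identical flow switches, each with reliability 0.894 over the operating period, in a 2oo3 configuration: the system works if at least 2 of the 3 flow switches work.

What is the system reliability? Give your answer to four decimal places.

0.9687

R = Σ_{i=2}^{3} C(3,i) p^i (1−p)^{3−i} with p = 0.894
C(3,2)·0.894^2·0.106^1 = 0.254157
C(3,3)·0.894^3·0.106^0 = 0.714517
Sum = 0.9687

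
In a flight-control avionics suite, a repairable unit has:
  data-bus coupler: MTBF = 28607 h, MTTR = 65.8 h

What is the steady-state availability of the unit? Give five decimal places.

0.99771

A(data-bus coupler) = MTBF/(MTBF+MTTR) = 28607/(28607+65.8) = 0.99771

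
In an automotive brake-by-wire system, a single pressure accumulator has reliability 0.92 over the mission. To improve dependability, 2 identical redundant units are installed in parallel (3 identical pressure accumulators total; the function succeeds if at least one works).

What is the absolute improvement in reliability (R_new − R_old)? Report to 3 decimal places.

0.079

R_before = 0.92
R_after = 1 − (1 − 0.92)^3 = 0.999
ΔR = 0.999 − 0.92 = 0.079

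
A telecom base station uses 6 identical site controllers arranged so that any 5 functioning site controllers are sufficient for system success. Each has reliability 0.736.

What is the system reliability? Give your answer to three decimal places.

R = Σ_{i=5}^{6} C(6,i) p^i (1−p)^{6−i} with p = 0.736
C(6,5)·0.736^5·0.264^1 = 0.34209
C(6,6)·0.736^6·0.264^0 = 0.15895
Sum = 0.501

0.501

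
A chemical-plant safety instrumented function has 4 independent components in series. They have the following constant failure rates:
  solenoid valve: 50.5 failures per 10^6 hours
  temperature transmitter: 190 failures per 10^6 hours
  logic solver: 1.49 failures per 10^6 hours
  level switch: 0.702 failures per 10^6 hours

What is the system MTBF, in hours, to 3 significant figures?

4120

Series of exponential components: λ_sys = Σ λ_i
λ_sys = 0.0000505 + 0.000190 + 0.00000149 + 0.000000702 = 2.4269e-04 /h
MTBF = 1 / λ_sys = 4120 h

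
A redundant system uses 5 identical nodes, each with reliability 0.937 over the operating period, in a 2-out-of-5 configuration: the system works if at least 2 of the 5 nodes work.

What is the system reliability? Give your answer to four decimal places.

R = Σ_{i=2}^{5} C(5,i) p^i (1−p)^{5−i} with p = 0.937
C(5,2)·0.937^2·0.063^3 = 0.002195
C(5,3)·0.937^3·0.063^2 = 0.032651
C(5,4)·0.937^4·0.063^1 = 0.242811
C(5,5)·0.937^5·0.063^0 = 0.722267
Sum = 0.9999

0.9999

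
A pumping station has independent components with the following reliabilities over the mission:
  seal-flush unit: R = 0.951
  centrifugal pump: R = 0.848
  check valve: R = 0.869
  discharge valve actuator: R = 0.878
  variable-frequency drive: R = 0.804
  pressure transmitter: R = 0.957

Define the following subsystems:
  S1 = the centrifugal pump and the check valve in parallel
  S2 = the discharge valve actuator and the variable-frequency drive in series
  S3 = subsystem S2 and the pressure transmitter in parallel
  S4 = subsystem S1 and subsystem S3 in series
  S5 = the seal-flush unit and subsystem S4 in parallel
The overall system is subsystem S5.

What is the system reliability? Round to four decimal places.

Parallel (centrifugal pump and check valve): 1 − (1 − 0.848000)(1 − 0.869000) = 0.980088
Series (discharge valve actuator and variable-frequency drive): 0.878000 × 0.804000 = 0.705912
Parallel ([0.705912] and pressure transmitter): 1 − (1 − 0.705912)(1 − 0.957000) = 0.987354
Series ([0.980088] and [0.987354]): 0.980088 × 0.987354 = 0.967694
Parallel (seal-flush unit and [0.967694]): 1 − (1 − 0.951000)(1 − 0.967694) = 0.9984

0.9984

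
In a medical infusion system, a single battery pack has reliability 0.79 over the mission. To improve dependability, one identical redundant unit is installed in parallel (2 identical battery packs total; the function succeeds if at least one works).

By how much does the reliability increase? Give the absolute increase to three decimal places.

R_before = 0.79
R_after = 1 − (1 − 0.79)^2 = 0.956
ΔR = 0.956 − 0.79 = 0.166

0.166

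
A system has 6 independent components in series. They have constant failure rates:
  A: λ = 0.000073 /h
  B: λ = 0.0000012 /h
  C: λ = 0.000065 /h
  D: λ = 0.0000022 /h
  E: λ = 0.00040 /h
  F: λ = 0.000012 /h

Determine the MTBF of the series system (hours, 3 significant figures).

1810

Series of exponential components: λ_sys = Σ λ_i
λ_sys = 0.000073 + 0.0000012 + 0.000065 + 0.0000022 + 0.00040 + 0.000012 = 5.5340e-04 /h
MTBF = 1 / λ_sys = 1810 h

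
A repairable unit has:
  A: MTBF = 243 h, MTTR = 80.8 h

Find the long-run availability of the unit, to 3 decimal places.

0.750

A(A) = MTBF/(MTBF+MTTR) = 243/(243+80.8) = 0.750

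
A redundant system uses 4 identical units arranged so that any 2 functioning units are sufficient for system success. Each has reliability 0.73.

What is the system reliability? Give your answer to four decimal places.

R = Σ_{i=2}^{4} C(4,i) p^i (1−p)^{4−i} with p = 0.73
C(4,2)·0.73^2·0.27^2 = 0.233090
C(4,3)·0.73^3·0.27^1 = 0.420138
C(4,4)·0.73^4·0.27^0 = 0.283982
Sum = 0.9372

0.9372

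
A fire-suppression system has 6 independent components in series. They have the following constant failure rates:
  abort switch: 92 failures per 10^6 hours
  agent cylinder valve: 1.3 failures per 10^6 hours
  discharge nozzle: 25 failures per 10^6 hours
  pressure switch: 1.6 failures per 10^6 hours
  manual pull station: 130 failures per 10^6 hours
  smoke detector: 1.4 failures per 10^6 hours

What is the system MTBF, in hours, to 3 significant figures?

3980

Series of exponential components: λ_sys = Σ λ_i
λ_sys = 0.000092 + 0.0000013 + 0.000025 + 0.0000016 + 0.00013 + 0.0000014 = 2.5130e-04 /h
MTBF = 1 / λ_sys = 3980 h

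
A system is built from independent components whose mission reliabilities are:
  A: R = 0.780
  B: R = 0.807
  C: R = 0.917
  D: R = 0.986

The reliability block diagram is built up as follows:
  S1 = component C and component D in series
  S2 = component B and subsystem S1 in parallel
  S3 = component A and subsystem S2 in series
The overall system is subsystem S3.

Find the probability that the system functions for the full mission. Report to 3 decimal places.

Series (C and D): 0.91700 × 0.98600 = 0.90416
Parallel (B and [0.90416]): 1 − (1 − 0.80700)(1 − 0.90416) = 0.98150
Series (A and [0.98150]): 0.78000 × 0.98150 = 0.766

0.766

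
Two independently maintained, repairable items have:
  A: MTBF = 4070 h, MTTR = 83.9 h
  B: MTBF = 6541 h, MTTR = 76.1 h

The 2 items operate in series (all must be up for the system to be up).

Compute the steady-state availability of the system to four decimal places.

A(A) = MTBF/(MTBF+MTTR) = 4070/(4070+83.9) = 0.979802
A(B) = MTBF/(MTBF+MTTR) = 6541/(6541+76.1) = 0.988499
Series availability: 0.979802 × 0.988499 = 0.9685

0.9685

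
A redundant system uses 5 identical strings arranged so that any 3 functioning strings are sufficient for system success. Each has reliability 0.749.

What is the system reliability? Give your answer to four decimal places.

0.8954

R = Σ_{i=3}^{5} C(5,i) p^i (1−p)^{5−i} with p = 0.749
C(5,3)·0.749^3·0.251^2 = 0.264724
C(5,4)·0.749^4·0.251^1 = 0.394976
C(5,5)·0.749^5·0.251^0 = 0.235727
Sum = 0.8954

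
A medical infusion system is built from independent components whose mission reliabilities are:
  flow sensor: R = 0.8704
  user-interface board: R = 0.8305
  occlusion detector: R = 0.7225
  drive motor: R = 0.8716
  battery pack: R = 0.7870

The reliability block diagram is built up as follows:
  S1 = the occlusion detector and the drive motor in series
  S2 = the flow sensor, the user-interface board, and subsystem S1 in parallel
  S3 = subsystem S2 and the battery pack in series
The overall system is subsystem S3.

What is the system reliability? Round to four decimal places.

0.7806

Series (occlusion detector and drive motor): 0.722500 × 0.871600 = 0.629731
Parallel (flow sensor, user-interface board, and [0.629731]): 1 − (1 − 0.870400)(1 − 0.830500)(1 − 0.629731) = 0.991866
Series ([0.991866] and battery pack): 0.991866 × 0.787000 = 0.7806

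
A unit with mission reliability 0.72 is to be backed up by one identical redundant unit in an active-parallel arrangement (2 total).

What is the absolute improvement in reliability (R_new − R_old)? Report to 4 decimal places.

0.2016

R_before = 0.72
R_after = 1 − (1 − 0.72)^2 = 0.9216
ΔR = 0.9216 − 0.72 = 0.2016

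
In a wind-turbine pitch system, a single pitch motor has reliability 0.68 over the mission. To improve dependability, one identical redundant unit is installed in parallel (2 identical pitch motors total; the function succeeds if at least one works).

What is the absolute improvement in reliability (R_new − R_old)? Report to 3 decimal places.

0.218

R_before = 0.68
R_after = 1 − (1 − 0.68)^2 = 0.898
ΔR = 0.898 − 0.68 = 0.218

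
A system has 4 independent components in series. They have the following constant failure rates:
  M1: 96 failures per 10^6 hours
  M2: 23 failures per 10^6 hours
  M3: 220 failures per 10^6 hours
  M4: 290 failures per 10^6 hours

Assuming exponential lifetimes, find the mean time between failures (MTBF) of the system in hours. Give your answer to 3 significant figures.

Series of exponential components: λ_sys = Σ λ_i
λ_sys = 0.000096 + 0.000023 + 0.00022 + 0.00029 = 6.2900e-04 /h
MTBF = 1 / λ_sys = 1590 h

1590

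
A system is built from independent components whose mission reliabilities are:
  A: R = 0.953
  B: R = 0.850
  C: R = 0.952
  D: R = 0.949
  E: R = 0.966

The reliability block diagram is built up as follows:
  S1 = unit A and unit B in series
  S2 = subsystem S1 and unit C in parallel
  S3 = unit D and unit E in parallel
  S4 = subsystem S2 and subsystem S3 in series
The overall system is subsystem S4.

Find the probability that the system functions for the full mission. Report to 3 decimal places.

Series (A and B): 0.95300 × 0.85000 = 0.81005
Parallel ([0.81005] and C): 1 − (1 − 0.81005)(1 − 0.95200) = 0.99088
Parallel (D and E): 1 − (1 − 0.94900)(1 − 0.96600) = 0.99827
Series ([0.99088] and [0.99827]): 0.99088 × 0.99827 = 0.989

0.989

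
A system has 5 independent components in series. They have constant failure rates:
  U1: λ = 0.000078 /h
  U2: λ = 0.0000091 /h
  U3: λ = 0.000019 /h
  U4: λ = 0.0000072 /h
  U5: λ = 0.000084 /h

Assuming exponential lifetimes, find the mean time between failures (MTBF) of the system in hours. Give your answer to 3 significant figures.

5070

Series of exponential components: λ_sys = Σ λ_i
λ_sys = 0.000078 + 0.0000091 + 0.000019 + 0.0000072 + 0.000084 = 1.9730e-04 /h
MTBF = 1 / λ_sys = 5070 h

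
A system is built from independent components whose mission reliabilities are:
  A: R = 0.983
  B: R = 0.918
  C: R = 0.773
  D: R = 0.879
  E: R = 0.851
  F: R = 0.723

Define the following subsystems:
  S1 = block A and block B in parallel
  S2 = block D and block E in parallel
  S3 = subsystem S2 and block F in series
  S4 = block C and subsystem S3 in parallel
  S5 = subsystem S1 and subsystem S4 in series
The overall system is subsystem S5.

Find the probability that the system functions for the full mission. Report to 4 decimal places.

0.9329

Parallel (A and B): 1 − (1 − 0.983000)(1 − 0.918000) = 0.998606
Parallel (D and E): 1 − (1 − 0.879000)(1 − 0.851000) = 0.981971
Series ([0.981971] and F): 0.981971 × 0.723000 = 0.709965
Parallel (C and [0.709965]): 1 − (1 − 0.773000)(1 − 0.709965) = 0.934162
Series ([0.998606] and [0.934162]): 0.998606 × 0.934162 = 0.9329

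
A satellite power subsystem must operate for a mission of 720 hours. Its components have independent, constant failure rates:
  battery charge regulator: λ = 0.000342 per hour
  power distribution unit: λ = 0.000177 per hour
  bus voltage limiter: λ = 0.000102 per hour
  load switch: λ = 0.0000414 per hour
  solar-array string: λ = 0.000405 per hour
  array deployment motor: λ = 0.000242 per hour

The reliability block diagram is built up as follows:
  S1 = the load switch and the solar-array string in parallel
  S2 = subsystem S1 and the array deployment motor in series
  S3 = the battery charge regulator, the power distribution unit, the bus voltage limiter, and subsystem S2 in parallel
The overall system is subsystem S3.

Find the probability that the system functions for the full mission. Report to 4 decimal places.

0.9997

R(battery charge regulator) = exp(−0.000342 × 720) = 0.781735
R(power distribution unit) = exp(−0.000177 × 720) = 0.880346
R(bus voltage limiter) = exp(−0.000102 × 720) = 0.929192
R(load switch) = exp(−0.0000414 × 720) = 0.970632
R(solar-array string) = exp(−0.000405 × 720) = 0.747067
R(array deployment motor) = exp(−0.000242 × 720) = 0.840095
Parallel (load switch and solar-array string): 1 − (1 − 0.970632)(1 − 0.747067) = 0.992572
Series ([0.992572] and array deployment motor): 0.992572 × 0.840095 = 0.833855
Parallel (battery charge regulator, power distribution unit, bus voltage limiter, and [0.833855]): 1 − (1 − 0.781735)(1 − 0.880346)(1 − 0.929192)(1 − 0.833855) = 0.9997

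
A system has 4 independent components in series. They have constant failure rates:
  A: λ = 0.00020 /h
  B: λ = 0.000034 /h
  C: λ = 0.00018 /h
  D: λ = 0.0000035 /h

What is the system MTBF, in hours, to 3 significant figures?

2400

Series of exponential components: λ_sys = Σ λ_i
λ_sys = 0.00020 + 0.000034 + 0.00018 + 0.0000035 = 4.1750e-04 /h
MTBF = 1 / λ_sys = 2400 h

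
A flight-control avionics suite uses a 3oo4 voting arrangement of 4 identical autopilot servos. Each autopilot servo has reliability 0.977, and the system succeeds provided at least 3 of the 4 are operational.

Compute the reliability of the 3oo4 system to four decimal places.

R = Σ_{i=3}^{4} C(4,i) p^i (1−p)^{4−i} with p = 0.977
C(4,3)·0.977^3·0.023^1 = 0.085797
C(4,4)·0.977^4·0.023^0 = 0.911126
Sum = 0.9969

0.9969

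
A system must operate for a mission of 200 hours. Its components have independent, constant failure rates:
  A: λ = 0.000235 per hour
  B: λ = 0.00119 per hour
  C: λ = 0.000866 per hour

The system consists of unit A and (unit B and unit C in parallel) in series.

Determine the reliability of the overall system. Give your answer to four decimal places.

0.9220

R(A) = exp(−0.000235 × 200) = 0.954087
R(B) = exp(−0.00119 × 200) = 0.788203
R(C) = exp(−0.000866 × 200) = 0.840969
Parallel (B and C): 1 − (1 − 0.788203)(1 − 0.840969) = 0.966318
Series (A and [0.966318]): 0.954087 × 0.966318 = 0.9220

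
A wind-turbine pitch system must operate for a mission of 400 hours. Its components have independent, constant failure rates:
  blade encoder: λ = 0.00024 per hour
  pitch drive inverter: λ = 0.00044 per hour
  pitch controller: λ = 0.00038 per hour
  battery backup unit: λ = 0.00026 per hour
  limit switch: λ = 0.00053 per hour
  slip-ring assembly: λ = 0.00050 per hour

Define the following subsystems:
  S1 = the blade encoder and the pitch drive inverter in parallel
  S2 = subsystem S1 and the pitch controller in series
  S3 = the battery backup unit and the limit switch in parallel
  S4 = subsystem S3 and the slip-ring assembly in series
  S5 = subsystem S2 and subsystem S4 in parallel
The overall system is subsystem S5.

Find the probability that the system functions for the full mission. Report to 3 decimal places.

0.970

R(blade encoder) = exp(−0.00024 × 400) = 0.90846
R(pitch drive inverter) = exp(−0.00044 × 400) = 0.83862
R(pitch controller) = exp(−0.00038 × 400) = 0.85899
R(battery backup unit) = exp(−0.00026 × 400) = 0.90123
R(limit switch) = exp(−0.00053 × 400) = 0.80896
R(slip-ring assembly) = exp(−0.00050 × 400) = 0.81873
Parallel (blade encoder and pitch drive inverter): 1 − (1 − 0.90846)(1 − 0.83862) = 0.98523
Series ([0.98523] and pitch controller): 0.98523 × 0.85899 = 0.84630
Parallel (battery backup unit and limit switch): 1 − (1 − 0.90123)(1 − 0.80896) = 0.98113
Series ([0.98113] and slip-ring assembly): 0.98113 × 0.81873 = 0.80328
Parallel ([0.84630] and [0.80328]): 1 − (1 − 0.84630)(1 − 0.80328) = 0.970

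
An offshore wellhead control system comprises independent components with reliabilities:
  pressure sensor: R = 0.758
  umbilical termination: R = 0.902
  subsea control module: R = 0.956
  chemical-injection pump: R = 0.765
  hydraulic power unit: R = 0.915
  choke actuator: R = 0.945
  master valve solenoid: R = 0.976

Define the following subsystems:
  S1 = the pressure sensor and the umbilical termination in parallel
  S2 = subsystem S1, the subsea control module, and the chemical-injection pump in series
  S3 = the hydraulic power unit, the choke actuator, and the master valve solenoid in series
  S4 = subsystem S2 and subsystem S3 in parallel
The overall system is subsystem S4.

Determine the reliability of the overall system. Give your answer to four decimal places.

Parallel (pressure sensor and umbilical termination): 1 − (1 − 0.758000)(1 − 0.902000) = 0.976284
Series ([0.976284], subsea control module, and chemical-injection pump): 0.976284 × 0.956000 × 0.765000 = 0.713996
Series (hydraulic power unit, choke actuator, and master valve solenoid): 0.915000 × 0.945000 × 0.976000 = 0.843923
Parallel ([0.713996] and [0.843923]): 1 − (1 − 0.713996)(1 − 0.843923) = 0.9554

0.9554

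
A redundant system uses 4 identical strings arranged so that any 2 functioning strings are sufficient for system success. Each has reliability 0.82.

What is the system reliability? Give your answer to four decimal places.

0.9798

R = Σ_{i=2}^{4} C(4,i) p^i (1−p)^{4−i} with p = 0.82
C(4,2)·0.82^2·0.18^2 = 0.130715
C(4,3)·0.82^3·0.18^1 = 0.396985
C(4,4)·0.82^4·0.18^0 = 0.452122
Sum = 0.9798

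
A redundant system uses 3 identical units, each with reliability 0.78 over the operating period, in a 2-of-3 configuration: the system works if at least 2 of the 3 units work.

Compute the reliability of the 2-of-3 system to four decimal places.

R = Σ_{i=2}^{3} C(3,i) p^i (1−p)^{3−i} with p = 0.78
C(3,2)·0.78^2·0.22^1 = 0.401544
C(3,3)·0.78^3·0.22^0 = 0.474552
Sum = 0.8761

0.8761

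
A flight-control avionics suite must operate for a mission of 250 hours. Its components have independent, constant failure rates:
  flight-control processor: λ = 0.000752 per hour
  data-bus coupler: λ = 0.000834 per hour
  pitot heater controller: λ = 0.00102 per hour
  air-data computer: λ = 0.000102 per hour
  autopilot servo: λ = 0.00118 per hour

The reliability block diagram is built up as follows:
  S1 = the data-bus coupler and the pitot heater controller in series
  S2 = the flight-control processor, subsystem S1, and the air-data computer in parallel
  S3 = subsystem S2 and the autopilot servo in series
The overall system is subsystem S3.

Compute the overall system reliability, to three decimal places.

0.743

R(flight-control processor) = exp(−0.000752 × 250) = 0.82861
R(data-bus coupler) = exp(−0.000834 × 250) = 0.81180
R(pitot heater controller) = exp(−0.00102 × 250) = 0.77492
R(air-data computer) = exp(−0.000102 × 250) = 0.97482
R(autopilot servo) = exp(−0.00118 × 250) = 0.74453
Series (data-bus coupler and pitot heater controller): 0.81180 × 0.77492 = 0.62908
Parallel (flight-control processor, [0.62908], and air-data computer): 1 − (1 − 0.82861)(1 − 0.62908)(1 − 0.97482) = 0.99840
Series ([0.99840] and autopilot servo): 0.99840 × 0.74453 = 0.743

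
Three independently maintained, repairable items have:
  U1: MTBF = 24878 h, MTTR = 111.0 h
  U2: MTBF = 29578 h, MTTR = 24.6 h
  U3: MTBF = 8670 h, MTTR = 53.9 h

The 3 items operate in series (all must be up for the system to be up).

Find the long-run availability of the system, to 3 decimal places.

0.989

A(U1) = MTBF/(MTBF+MTTR) = 24878/(24878+111.0) = 0.995558
A(U2) = MTBF/(MTBF+MTTR) = 29578/(29578+24.6) = 0.999169
A(U3) = MTBF/(MTBF+MTTR) = 8670/(8670+53.9) = 0.993822
Series availability: 0.995558 × 0.999169 × 0.993822 = 0.989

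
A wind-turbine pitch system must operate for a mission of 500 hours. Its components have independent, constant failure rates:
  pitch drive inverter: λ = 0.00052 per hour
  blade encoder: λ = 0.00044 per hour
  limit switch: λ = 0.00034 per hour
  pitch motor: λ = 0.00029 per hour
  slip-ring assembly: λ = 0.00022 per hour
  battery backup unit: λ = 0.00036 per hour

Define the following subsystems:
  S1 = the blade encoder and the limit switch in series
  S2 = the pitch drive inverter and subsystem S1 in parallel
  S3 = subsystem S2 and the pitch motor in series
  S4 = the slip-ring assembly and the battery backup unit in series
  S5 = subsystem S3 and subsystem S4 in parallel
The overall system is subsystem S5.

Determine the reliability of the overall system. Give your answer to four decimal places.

R(pitch drive inverter) = exp(−0.00052 × 500) = 0.771052
R(blade encoder) = exp(−0.00044 × 500) = 0.802519
R(limit switch) = exp(−0.00034 × 500) = 0.843665
R(pitch motor) = exp(−0.00029 × 500) = 0.865022
R(slip-ring assembly) = exp(−0.00022 × 500) = 0.895834
R(battery backup unit) = exp(−0.00036 × 500) = 0.835270
Series (blade encoder and limit switch): 0.802519 × 0.843665 = 0.677057
Parallel (pitch drive inverter and [0.677057]): 1 − (1 − 0.771052)(1 − 0.677057) = 0.926063
Series ([0.926063] and pitch motor): 0.926063 × 0.865022 = 0.801065
Series (slip-ring assembly and battery backup unit): 0.895834 × 0.835270 = 0.748263
Parallel ([0.801065] and [0.748263]): 1 − (1 − 0.801065)(1 − 0.748263) = 0.9499

0.9499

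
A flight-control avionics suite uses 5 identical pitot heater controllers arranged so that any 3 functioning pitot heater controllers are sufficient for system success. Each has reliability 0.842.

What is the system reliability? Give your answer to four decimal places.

R = Σ_{i=3}^{5} C(5,i) p^i (1−p)^{5−i} with p = 0.842
C(5,3)·0.842^3·0.158^2 = 0.149022
C(5,4)·0.842^4·0.158^1 = 0.397078
C(5,5)·0.842^5·0.158^0 = 0.423214
Sum = 0.9693

0.9693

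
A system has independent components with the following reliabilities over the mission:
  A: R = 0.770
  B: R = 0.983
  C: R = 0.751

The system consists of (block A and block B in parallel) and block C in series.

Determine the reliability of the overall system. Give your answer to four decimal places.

0.7481

Parallel (A and B): 1 − (1 − 0.770000)(1 − 0.983000) = 0.996090
Series ([0.996090] and C): 0.996090 × 0.751000 = 0.7481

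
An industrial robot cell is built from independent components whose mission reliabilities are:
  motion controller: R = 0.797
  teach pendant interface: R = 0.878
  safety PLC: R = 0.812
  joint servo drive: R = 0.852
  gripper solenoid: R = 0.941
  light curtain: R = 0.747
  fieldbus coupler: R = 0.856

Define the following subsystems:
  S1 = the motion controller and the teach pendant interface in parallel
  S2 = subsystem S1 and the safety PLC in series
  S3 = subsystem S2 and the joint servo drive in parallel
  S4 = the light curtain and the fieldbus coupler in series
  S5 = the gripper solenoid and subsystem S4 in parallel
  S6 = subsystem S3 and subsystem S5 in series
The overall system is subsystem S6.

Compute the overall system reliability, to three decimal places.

Parallel (motion controller and teach pendant interface): 1 − (1 − 0.79700)(1 − 0.87800) = 0.97523
Series ([0.97523] and safety PLC): 0.97523 × 0.81200 = 0.79189
Parallel ([0.79189] and joint servo drive): 1 − (1 − 0.79189)(1 − 0.85200) = 0.96920
Series (light curtain and fieldbus coupler): 0.74700 × 0.85600 = 0.63943
Parallel (gripper solenoid and [0.63943]): 1 − (1 − 0.94100)(1 − 0.63943) = 0.97873
Series ([0.96920] and [0.97873]): 0.96920 × 0.97873 = 0.949

0.949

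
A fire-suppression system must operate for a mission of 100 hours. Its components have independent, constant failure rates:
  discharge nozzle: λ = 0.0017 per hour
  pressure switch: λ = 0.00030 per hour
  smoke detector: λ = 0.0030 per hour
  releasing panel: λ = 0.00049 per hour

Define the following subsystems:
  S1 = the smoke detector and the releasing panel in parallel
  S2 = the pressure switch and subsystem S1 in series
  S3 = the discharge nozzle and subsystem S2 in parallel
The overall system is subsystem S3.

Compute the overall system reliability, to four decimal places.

R(discharge nozzle) = exp(−0.0017 × 100) = 0.843665
R(pressure switch) = exp(−0.00030 × 100) = 0.970446
R(smoke detector) = exp(−0.0030 × 100) = 0.740818
R(releasing panel) = exp(−0.00049 × 100) = 0.952181
Parallel (smoke detector and releasing panel): 1 − (1 − 0.740818)(1 − 0.952181) = 0.987606
Series (pressure switch and [0.987606]): 0.970446 × 0.987606 = 0.958418
Parallel (discharge nozzle and [0.958418]): 1 − (1 − 0.843665)(1 − 0.958418) = 0.9935

0.9935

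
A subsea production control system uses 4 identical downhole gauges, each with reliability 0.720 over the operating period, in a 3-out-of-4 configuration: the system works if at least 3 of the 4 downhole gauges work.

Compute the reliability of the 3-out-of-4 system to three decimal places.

0.687

R = Σ_{i=3}^{4} C(4,i) p^i (1−p)^{4−i} with p = 0.720
C(4,3)·0.720^3·0.280^1 = 0.41804
C(4,4)·0.720^4·0.280^0 = 0.26874
Sum = 0.687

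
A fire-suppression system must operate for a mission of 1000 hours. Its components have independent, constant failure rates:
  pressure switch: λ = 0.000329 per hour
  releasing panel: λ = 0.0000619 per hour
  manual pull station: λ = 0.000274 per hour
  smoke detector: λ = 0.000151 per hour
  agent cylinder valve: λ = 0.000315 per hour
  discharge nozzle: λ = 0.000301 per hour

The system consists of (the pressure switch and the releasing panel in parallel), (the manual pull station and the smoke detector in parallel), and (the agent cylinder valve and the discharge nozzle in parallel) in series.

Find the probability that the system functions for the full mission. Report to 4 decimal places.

0.8834

R(pressure switch) = exp(−0.000329 × 1000) = 0.719643
R(releasing panel) = exp(−0.0000619 × 1000) = 0.939977
R(manual pull station) = exp(−0.000274 × 1000) = 0.760332
R(smoke detector) = exp(−0.000151 × 1000) = 0.859848
R(agent cylinder valve) = exp(−0.000315 × 1000) = 0.729789
R(discharge nozzle) = exp(−0.000301 × 1000) = 0.740078
Parallel (pressure switch and releasing panel): 1 − (1 − 0.719643)(1 − 0.939977) = 0.983172
Parallel (manual pull station and smoke detector): 1 − (1 − 0.760332)(1 − 0.859848) = 0.966410
Parallel (agent cylinder valve and discharge nozzle): 1 − (1 − 0.729789)(1 − 0.740078) = 0.929766
Series ([0.983172], [0.966410], and [0.929766]): 0.983172 × 0.966410 × 0.929766 = 0.8834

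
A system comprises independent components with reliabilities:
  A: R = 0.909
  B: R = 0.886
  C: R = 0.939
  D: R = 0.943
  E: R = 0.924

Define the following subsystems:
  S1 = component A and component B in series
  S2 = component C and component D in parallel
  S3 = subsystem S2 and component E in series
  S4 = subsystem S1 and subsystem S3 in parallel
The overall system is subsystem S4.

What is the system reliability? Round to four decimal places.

Series (A and B): 0.909000 × 0.886000 = 0.805374
Parallel (C and D): 1 − (1 − 0.939000)(1 − 0.943000) = 0.996523
Series ([0.996523] and E): 0.996523 × 0.924000 = 0.920787
Parallel ([0.805374] and [0.920787]): 1 − (1 − 0.805374)(1 − 0.920787) = 0.9846

0.9846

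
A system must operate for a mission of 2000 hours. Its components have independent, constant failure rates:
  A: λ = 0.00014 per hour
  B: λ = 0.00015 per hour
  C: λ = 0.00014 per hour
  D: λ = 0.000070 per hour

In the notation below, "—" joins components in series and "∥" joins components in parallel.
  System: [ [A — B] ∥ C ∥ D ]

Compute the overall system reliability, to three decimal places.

R(A) = exp(−0.00014 × 2000) = 0.75578
R(B) = exp(−0.00015 × 2000) = 0.74082
R(C) = exp(−0.00014 × 2000) = 0.75578
R(D) = exp(−0.000070 × 2000) = 0.86936
Series (A and B): 0.75578 × 0.74082 = 0.55990
Parallel ([0.55990], C, and D): 1 − (1 − 0.55990)(1 − 0.75578)(1 − 0.86936) = 0.986

0.986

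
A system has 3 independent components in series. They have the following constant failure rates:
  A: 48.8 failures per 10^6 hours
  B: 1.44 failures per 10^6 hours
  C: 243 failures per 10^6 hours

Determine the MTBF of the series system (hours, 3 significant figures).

3410

Series of exponential components: λ_sys = Σ λ_i
λ_sys = 0.0000488 + 0.00000144 + 0.000243 = 2.9324e-04 /h
MTBF = 1 / λ_sys = 3410 h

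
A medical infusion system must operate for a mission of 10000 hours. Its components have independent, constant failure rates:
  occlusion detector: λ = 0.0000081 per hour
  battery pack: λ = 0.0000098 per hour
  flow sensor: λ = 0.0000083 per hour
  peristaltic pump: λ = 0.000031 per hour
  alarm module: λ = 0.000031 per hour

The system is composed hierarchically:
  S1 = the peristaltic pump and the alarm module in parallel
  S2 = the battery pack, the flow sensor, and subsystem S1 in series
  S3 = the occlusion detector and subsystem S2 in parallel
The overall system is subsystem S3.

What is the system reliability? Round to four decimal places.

0.9825

R(occlusion detector) = exp(−0.0000081 × 10000) = 0.922194
R(battery pack) = exp(−0.0000098 × 10000) = 0.906649
R(flow sensor) = exp(−0.0000083 × 10000) = 0.920351
R(peristaltic pump) = exp(−0.000031 × 10000) = 0.733447
R(alarm module) = exp(−0.000031 × 10000) = 0.733447
Parallel (peristaltic pump and alarm module): 1 − (1 − 0.733447)(1 − 0.733447) = 0.928949
Series (battery pack, flow sensor, and [0.928949]): 0.906649 × 0.920351 × 0.928949 = 0.775148
Parallel (occlusion detector and [0.775148]): 1 − (1 − 0.922194)(1 − 0.775148) = 0.9825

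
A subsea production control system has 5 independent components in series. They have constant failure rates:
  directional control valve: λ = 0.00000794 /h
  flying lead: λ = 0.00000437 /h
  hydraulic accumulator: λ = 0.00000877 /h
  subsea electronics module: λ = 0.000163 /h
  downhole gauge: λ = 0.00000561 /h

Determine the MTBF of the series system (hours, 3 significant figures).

Series of exponential components: λ_sys = Σ λ_i
λ_sys = 0.00000794 + 0.00000437 + 0.00000877 + 0.000163 + 0.00000561 = 1.8969e-04 /h
MTBF = 1 / λ_sys = 5270 h

5270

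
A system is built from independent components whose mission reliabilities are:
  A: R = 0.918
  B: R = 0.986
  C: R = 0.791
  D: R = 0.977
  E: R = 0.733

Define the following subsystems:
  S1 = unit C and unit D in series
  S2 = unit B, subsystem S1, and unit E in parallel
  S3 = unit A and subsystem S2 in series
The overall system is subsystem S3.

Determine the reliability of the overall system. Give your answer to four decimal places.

0.9172

Series (C and D): 0.791000 × 0.977000 = 0.772807
Parallel (B, [0.772807], and E): 1 − (1 − 0.986000)(1 − 0.772807)(1 − 0.733000) = 0.999151
Series (A and [0.999151]): 0.918000 × 0.999151 = 0.9172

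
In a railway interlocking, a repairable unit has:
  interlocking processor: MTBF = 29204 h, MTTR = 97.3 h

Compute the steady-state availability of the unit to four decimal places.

A(interlocking processor) = MTBF/(MTBF+MTTR) = 29204/(29204+97.3) = 0.9967

0.9967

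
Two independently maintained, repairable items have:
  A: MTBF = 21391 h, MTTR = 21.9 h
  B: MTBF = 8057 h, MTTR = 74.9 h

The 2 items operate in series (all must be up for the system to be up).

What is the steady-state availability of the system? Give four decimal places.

A(A) = MTBF/(MTBF+MTTR) = 21391/(21391+21.9) = 0.998977
A(B) = MTBF/(MTBF+MTTR) = 8057/(8057+74.9) = 0.990789
Series availability: 0.998977 × 0.990789 = 0.9898

0.9898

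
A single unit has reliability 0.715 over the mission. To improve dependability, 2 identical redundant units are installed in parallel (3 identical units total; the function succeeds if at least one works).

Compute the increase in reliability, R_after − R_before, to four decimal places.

R_before = 0.715
R_after = 1 − (1 − 0.715)^3 = 0.9769
ΔR = 0.9769 − 0.715 = 0.2619

0.2619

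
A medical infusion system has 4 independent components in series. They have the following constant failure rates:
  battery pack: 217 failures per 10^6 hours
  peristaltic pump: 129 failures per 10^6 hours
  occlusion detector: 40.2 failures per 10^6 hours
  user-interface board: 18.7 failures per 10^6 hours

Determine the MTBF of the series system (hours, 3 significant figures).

Series of exponential components: λ_sys = Σ λ_i
λ_sys = 0.000217 + 0.000129 + 0.0000402 + 0.0000187 = 4.0490e-04 /h
MTBF = 1 / λ_sys = 2470 h

2470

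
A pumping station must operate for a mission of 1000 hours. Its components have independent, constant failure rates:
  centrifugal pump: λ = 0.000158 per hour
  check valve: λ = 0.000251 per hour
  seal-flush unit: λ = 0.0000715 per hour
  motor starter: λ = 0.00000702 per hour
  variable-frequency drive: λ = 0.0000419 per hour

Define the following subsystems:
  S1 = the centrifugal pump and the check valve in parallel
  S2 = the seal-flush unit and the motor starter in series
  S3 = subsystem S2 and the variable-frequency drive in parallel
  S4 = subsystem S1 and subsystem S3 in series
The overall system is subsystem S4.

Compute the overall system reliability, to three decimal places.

0.965

R(centrifugal pump) = exp(−0.000158 × 1000) = 0.85385
R(check valve) = exp(−0.000251 × 1000) = 0.77802
R(seal-flush unit) = exp(−0.0000715 × 1000) = 0.93100
R(motor starter) = exp(−0.00000702 × 1000) = 0.99300
R(variable-frequency drive) = exp(−0.0000419 × 1000) = 0.95897
Parallel (centrifugal pump and check valve): 1 − (1 − 0.85385)(1 − 0.77802) = 0.96756
Series (seal-flush unit and motor starter): 0.93100 × 0.99300 = 0.92448
Parallel ([0.92448] and variable-frequency drive): 1 − (1 − 0.92448)(1 − 0.95897) = 0.99690
Series ([0.96756] and [0.99690]): 0.96756 × 0.99690 = 0.965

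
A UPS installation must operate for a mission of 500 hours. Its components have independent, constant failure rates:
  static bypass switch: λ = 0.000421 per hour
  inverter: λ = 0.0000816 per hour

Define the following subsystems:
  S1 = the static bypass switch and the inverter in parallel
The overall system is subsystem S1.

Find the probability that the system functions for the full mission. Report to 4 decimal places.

R(static bypass switch) = exp(−0.000421 × 500) = 0.810179
R(inverter) = exp(−0.0000816 × 500) = 0.960021
Parallel (static bypass switch and inverter): 1 − (1 − 0.810179)(1 − 0.960021) = 0.9924

0.9924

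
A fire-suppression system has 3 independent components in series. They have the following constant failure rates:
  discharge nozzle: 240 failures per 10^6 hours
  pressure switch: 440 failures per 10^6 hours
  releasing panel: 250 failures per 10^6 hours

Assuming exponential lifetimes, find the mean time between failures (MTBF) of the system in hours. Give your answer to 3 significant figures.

1080

Series of exponential components: λ_sys = Σ λ_i
λ_sys = 0.00024 + 0.00044 + 0.00025 = 9.3000e-04 /h
MTBF = 1 / λ_sys = 1080 h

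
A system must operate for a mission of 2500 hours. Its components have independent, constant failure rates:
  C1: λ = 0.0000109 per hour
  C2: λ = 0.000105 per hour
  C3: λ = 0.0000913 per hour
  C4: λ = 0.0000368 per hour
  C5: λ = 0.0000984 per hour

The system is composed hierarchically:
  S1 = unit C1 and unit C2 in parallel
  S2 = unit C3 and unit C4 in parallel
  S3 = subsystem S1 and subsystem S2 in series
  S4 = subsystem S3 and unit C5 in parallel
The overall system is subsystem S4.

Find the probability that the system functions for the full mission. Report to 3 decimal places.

0.995

R(C1) = exp(−0.0000109 × 2500) = 0.97312
R(C2) = exp(−0.000105 × 2500) = 0.76913
R(C3) = exp(−0.0000913 × 2500) = 0.79593
R(C4) = exp(−0.0000368 × 2500) = 0.91211
R(C5) = exp(−0.0000984 × 2500) = 0.78192
Parallel (C1 and C2): 1 − (1 − 0.97312)(1 − 0.76913) = 0.99379
Parallel (C3 and C4): 1 − (1 − 0.79593)(1 − 0.91211) = 0.98206
Series ([0.99379] and [0.98206]): 0.99379 × 0.98206 = 0.97596
Parallel ([0.97596] and C5): 1 − (1 − 0.97596)(1 − 0.78192) = 0.995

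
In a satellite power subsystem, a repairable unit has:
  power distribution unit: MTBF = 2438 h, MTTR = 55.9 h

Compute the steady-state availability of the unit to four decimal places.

0.9776

A(power distribution unit) = MTBF/(MTBF+MTTR) = 2438/(2438+55.9) = 0.9776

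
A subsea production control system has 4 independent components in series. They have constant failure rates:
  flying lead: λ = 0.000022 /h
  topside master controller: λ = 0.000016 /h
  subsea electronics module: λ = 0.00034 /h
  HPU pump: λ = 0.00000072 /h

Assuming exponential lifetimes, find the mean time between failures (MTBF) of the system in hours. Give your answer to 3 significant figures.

Series of exponential components: λ_sys = Σ λ_i
λ_sys = 0.000022 + 0.000016 + 0.00034 + 0.00000072 = 3.7872e-04 /h
MTBF = 1 / λ_sys = 2640 h

2640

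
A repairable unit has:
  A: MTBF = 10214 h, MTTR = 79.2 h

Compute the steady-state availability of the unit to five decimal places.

0.99231

A(A) = MTBF/(MTBF+MTTR) = 10214/(10214+79.2) = 0.99231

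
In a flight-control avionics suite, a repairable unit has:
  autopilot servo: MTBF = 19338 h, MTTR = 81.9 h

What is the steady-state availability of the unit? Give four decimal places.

0.9958

A(autopilot servo) = MTBF/(MTBF+MTTR) = 19338/(19338+81.9) = 0.9958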